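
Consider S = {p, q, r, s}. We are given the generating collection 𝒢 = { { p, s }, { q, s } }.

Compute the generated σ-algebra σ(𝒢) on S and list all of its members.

|σ(𝒢)| = 16.  σ(𝒢) = { {}, { p }, { q }, { r }, { s }, { p, q }, { p, r }, { p, s }, { q, r }, { q, s }, { r, s }, { p, q, r }, { p, q, s }, { p, r, s }, { q, r, s }, S }

Trace:
Start: 𝒢 ∪ {∅, S} = { {}, { p, s }, { q, s }, S }.
Round 1: +3 →
  { p, r }  = ᶜ of { q, s }
  { q, r }  = ᶜ of { p, s }
  { p, q, s }  = { q, s } ∪ { p, s }
  (now 7)
Round 2: 4 new —
  { r }  = ᶜ of { p, q, s }
  { p, q, r }  = { q, r } ∪ { p, r }
  { p, r, s }  = { p, s } ∪ { p, r }
  { q, r, s }  = { q, r } ∪ { q, s }
  (now 11)
Round 3: +3 →
  { p }  = ᶜ of { q, r, s }
  { q }  = ᶜ of { p, r, s }
  { s }  = ᶜ of { p, q, r }
  (now 14)
Round 4 (2 new):
  { p, q }  = { q } ∪ { p }
  { r, s }  = { r } ∪ { s }
  (now 16)
Round 5: no new sets; the family is a σ-algebra.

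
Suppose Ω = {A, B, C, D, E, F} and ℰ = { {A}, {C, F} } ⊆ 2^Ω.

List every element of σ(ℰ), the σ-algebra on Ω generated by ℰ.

Initial family (4 sets): { {}, {A}, {C, F}, Ω }.
Iteration 1 (3 new):
  {A, C, F}  = {C, F} ∪ {A}
  {A, B, D, E}  = {C, F}ᶜ
  {B, C, D, E, F}  = {A}ᶜ
  (now 7)
Iteration 2: +1 →
  {B, D, E}  = {A, C, F}ᶜ
  (now 8)
Iteration 3: no new sets; the family is a σ-algebra.

σ(ℰ) = { {}, {A}, {C, F}, {A, C, F}, {B, D, E}, {A, B, D, E}, {B, C, D, E, F}, Ω }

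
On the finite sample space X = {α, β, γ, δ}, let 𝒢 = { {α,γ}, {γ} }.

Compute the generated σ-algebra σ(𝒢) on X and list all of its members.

Initial family (4 sets): { {}, {γ}, {α,γ}, X }.
Step 1: 2 new —
  {β,δ}  = complement {α,γ}
  {α,β,δ}  = complement {γ}
  — 6 sets.
Step 2: +1 →
  {β,γ,δ}  = {γ} ∪ {β,δ}
  — 7 sets.
Step 3: +1 →
  {α}  = complement {β,γ,δ}
  — 8 sets.
Step 4 adds nothing — fixpoint reached.

|σ(𝒢)| = 8.  σ(𝒢) = { {}, {α}, {γ}, {α,γ}, {β,δ}, {α,β,δ}, {β,γ,δ}, X }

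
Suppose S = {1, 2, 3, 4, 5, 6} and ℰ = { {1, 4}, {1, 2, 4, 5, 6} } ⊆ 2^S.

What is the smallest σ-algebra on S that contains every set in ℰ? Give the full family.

|σ(ℰ)| = 8.  σ(ℰ) = { ∅, {3}, {1, 4}, {1, 3, 4}, {2, 5, 6}, {2, 3, 5, 6}, {1, 2, 4, 5, 6}, S }

Derivation:
Initial family (4 sets): { ∅, {1, 4}, {1, 2, 4, 5, 6}, S }.
Iteration 1: 2 new —
  {3}  = ᶜ of {1, 2, 4, 5, 6}
  {2, 3, 5, 6}  = ᶜ of {1, 4}
  |family| = 6
Iteration 2 adds 1:
  {1, 3, 4}  = {3} ∪ {1, 4}
  |family| = 7
Iteration 3: +1 →
  {2, 5, 6}  = ᶜ of {1, 3, 4}
  |family| = 8
Iteration 4: no new sets; the family is a σ-algebra.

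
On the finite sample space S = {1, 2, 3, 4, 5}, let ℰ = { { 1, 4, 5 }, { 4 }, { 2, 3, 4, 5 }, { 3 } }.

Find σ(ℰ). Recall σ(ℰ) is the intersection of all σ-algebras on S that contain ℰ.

σ(ℰ) = { {  }, { 1 }, { 2 }, { 3 }, { 4 }, { 5 }, { 1, 2 }, { 1, 3 }, { 1, 4 }, { 1, 5 }, { 2, 3 }, { 2, 4 }, { 2, 5 }, { 3, 4 }, { 3, 5 }, { 4, 5 }, { 1, 2, 3 }, { 1, 2, 4 }, { 1, 2, 5 }, { 1, 3, 4 }, { 1, 3, 5 }, { 1, 4, 5 }, { 2, 3, 4 }, { 2, 3, 5 }, { 2, 4, 5 }, { 3, 4, 5 }, { 1, 2, 3, 4 }, { 1, 2, 3, 5 }, { 1, 2, 4, 5 }, { 1, 3, 4, 5 }, { 2, 3, 4, 5 }, S }

Trace:
Begin from { {  }, { 3 }, { 4 }, { 1, 4, 5 }, { 2, 3, 4, 5 }, S } (that is, ℰ plus ∅ and S).
Iteration 1: 6 new —
  { 1 }  = ᶜ of { 2, 3, 4, 5 }
  { 2, 3 }  = ᶜ of { 1, 4, 5 }
  { 3, 4 }  = { 3 } ∪ { 4 }
  { 1, 2, 3, 5 }  = ᶜ of { 4 }
  { 1, 2, 4, 5 }  = ᶜ of { 3 }
  { 1, 3, 4, 5 }  = { 1, 4, 5 } ∪ { 3 }
  |family| = 12
Iteration 2: 7 new —
  { 2 }  = ᶜ of { 1, 3, 4, 5 }
  { 1, 3 }  = { 3 } ∪ { 1 }
  { 1, 4 }  = { 4 } ∪ { 1 }
  { 1, 2, 3 }  = { 2, 3 } ∪ { 1 }
  { 1, 2, 5 }  = ᶜ of { 3, 4 }
  { 1, 3, 4 }  = { 3, 4 } ∪ { 1 }
  { 2, 3, 4 }  = { 3, 4 } ∪ { 2, 3 }
  |family| = 19
Iteration 3 adds 9:
  { 1, 2 }  = { 2 } ∪ { 1 }
  { 1, 5 }  = ᶜ of { 2, 3, 4 }
  { 2, 4 }  = { 2 } ∪ { 4 }
  { 2, 5 }  = ᶜ of { 1, 3, 4 }
  { 4, 5 }  = ᶜ of { 1, 2, 3 }
  { 1, 2, 4 }  = { 2 } ∪ { 1, 4 }
  { 2, 3, 5 }  = ᶜ of { 1, 4 }
  { 2, 4, 5 }  = ᶜ of { 1, 3 }
  { 1, 2, 3, 4 }  = { 3, 4 } ∪ { 1, 2, 3 }
  |family| = 28
Iteration 4. New:
  { 5 }  = ᶜ of { 1, 2, 3, 4 }
  { 3, 5 }  = ᶜ of { 1, 2, 4 }
  { 1, 3, 5 }  = ᶜ of { 2, 4 }
  { 3, 4, 5 }  = ᶜ of { 1, 2 }
  |family| = 32
Iteration 5: no new sets; the family is a σ-algebra.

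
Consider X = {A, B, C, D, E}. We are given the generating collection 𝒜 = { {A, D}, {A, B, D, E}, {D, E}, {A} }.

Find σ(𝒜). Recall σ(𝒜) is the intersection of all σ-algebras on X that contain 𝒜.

Initial family (6 sets): { ∅, {A}, {A, D}, {D, E}, {A, B, D, E}, X }.
Pass 1: +5 →
  {C}  = complement {A, B, D, E}
  {A, B, C}  = complement {D, E}
  {A, D, E}  = {D, E} ∪ {A, D}
  {B, C, E}  = complement {A, D}
  {B, C, D, E}  = complement {A}
  |family| = 11
Pass 2 (7 new):
  {A, C}  = {C} ∪ {A}
  {B, C}  = complement {A, D, E}
  {A, C, D}  = {C} ∪ {A, D}
  {C, D, E}  = {D, E} ∪ {C}
  {A, B, C, D}  = {A, B, C} ∪ {A, D}
  {A, B, C, E}  = {A, B, C} ∪ {B, C, E}
  {A, C, D, E}  = {A, D, E} ∪ {C}
  |family| = 18
Pass 3 adds 6:
  {B}  = complement {A, C, D, E}
  {D}  = complement {A, B, C, E}
  {E}  = complement {A, B, C, D}
  {A, B}  = complement {C, D, E}
  {B, E}  = complement {A, C, D}
  {B, D, E}  = complement {A, C}
  |family| = 24
Pass 4 (8 new):
  {A, E}  = {E} ∪ {A}
  {B, D}  = {B} ∪ {D}
  {C, D}  = {C} ∪ {D}
  {C, E}  = {E} ∪ {C}
  {A, B, D}  = {A, B} ∪ {A, D}
  {A, B, E}  = {B, E} ∪ {A, B}
  {A, C, E}  = {E} ∪ {A, C}
  {B, C, D}  = {B, C} ∪ {D}
  |family| = 32
Pass 5: no new sets; the family is a σ-algebra.

|σ(𝒜)| = 32.  σ(𝒜) = { ∅, {A}, {B}, {C}, {D}, {E}, {A, B}, {A, C}, {A, D}, {A, E}, {B, C}, {B, D}, {B, E}, {C, D}, {C, E}, {D, E}, {A, B, C}, {A, B, D}, {A, B, E}, {A, C, D}, {A, C, E}, {A, D, E}, {B, C, D}, {B, C, E}, {B, D, E}, {C, D, E}, {A, B, C, D}, {A, B, C, E}, {A, B, D, E}, {A, C, D, E}, {B, C, D, E}, X }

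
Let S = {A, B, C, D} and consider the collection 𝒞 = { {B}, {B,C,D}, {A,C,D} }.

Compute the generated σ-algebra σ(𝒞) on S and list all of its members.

|σ(𝒞)| = 8.  σ(𝒞) = { {}, {A}, {B}, {A,B}, {C,D}, {A,C,D}, {B,C,D}, S }

Working:
Begin from { {}, {B}, {A,C,D}, {B,C,D}, S } (that is, 𝒞 plus ∅ and S).
Pass 1. New:
  {A}  = ᶜ of {B,C,D}
  |family| = 6
Pass 2: 1 new —
  {A,B}  = {B} ∪ {A}
  |family| = 7
Pass 3 adds 1:
  {C,D}  = ᶜ of {A,B}
  |family| = 8
Pass 4: closed — nothing new.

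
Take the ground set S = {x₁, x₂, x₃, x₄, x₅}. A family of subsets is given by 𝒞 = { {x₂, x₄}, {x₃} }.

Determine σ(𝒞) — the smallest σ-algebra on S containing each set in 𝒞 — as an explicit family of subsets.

Initial family (4 sets): { {}, {x₃}, {x₂, x₄}, S }.
Step 1 adds 3:
  {x₁, x₃, x₅}  = complement {x₂, x₄}
  {x₂, x₃, x₄}  = {x₃} ∪ {x₂, x₄}
  {x₁, x₂, x₄, x₅}  = complement {x₃}
  (now 7)
Step 2 (1 new):
  {x₁, x₅}  = complement {x₂, x₃, x₄}
  (now 8)
Step 3: stable.

Hence σ(𝒞) has 8 members: { {}, {x₃}, {x₁, x₅}, {x₂, x₄}, {x₁, x₃, x₅}, {x₂, x₃, x₄}, {x₁, x₂, x₄, x₅}, S }.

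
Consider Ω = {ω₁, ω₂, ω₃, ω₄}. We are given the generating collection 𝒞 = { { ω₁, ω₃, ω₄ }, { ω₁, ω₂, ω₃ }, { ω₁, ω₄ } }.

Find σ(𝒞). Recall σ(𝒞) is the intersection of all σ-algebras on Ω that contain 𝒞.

σ(𝒞) (16 sets): { {}, { ω₁ }, { ω₂ }, { ω₃ }, { ω₄ }, { ω₁, ω₂ }, { ω₁, ω₃ }, { ω₁, ω₄ }, { ω₂, ω₃ }, { ω₂, ω₄ }, { ω₃, ω₄ }, { ω₁, ω₂, ω₃ }, { ω₁, ω₂, ω₄ }, { ω₁, ω₃, ω₄ }, { ω₂, ω₃, ω₄ }, Ω }

Trace:
Take S₀ = 𝒞 ∪ {∅, Ω} = { {}, { ω₁, ω₄ }, { ω₁, ω₂, ω₃ }, { ω₁, ω₃, ω₄ }, Ω }.
Round 1 (3 new):
  { ω₂ }  = { ω₁, ω₃, ω₄ }ᶜ
  { ω₄ }  = { ω₁, ω₂, ω₃ }ᶜ
  { ω₂, ω₃ }  = { ω₁, ω₄ }ᶜ
  |family| = 8
Round 2: 3 new —
  { ω₂, ω₄ }  = { ω₄ } ∪ { ω₂ }
  { ω₁, ω₂, ω₄ }  = { ω₂ } ∪ { ω₁, ω₄ }
  { ω₂, ω₃, ω₄ }  = { ω₄ } ∪ { ω₂, ω₃ }
  |family| = 11
Round 3: 3 new —
  { ω₁ }  = { ω₂, ω₃, ω₄ }ᶜ
  { ω₃ }  = { ω₁, ω₂, ω₄ }ᶜ
  { ω₁, ω₃ }  = { ω₂, ω₄ }ᶜ
  |family| = 14
Round 4. New:
  { ω₁, ω₂ }  = { ω₂ } ∪ { ω₁ }
  { ω₃, ω₄ }  = { ω₃ } ∪ { ω₄ }
  |family| = 16
Round 5: no new sets; the family is a σ-algebra.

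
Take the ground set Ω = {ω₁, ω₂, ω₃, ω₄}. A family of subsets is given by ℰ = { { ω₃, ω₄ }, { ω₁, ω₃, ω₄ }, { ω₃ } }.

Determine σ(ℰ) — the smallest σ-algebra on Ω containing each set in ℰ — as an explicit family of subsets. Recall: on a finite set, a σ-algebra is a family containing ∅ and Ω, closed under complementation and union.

σ(ℰ) (16 sets): { {}, { ω₁ }, { ω₂ }, { ω₃ }, { ω₄ }, { ω₁, ω₂ }, { ω₁, ω₃ }, { ω₁, ω₄ }, { ω₂, ω₃ }, { ω₂, ω₄ }, { ω₃, ω₄ }, { ω₁, ω₂, ω₃ }, { ω₁, ω₂, ω₄ }, { ω₁, ω₃, ω₄ }, { ω₂, ω₃, ω₄ }, Ω }

Derivation:
Initial family (5 sets): { {}, { ω₃ }, { ω₃, ω₄ }, { ω₁, ω₃, ω₄ }, Ω }.
Step 1: +3 →
  { ω₂ }  = ᶜ of { ω₁, ω₃, ω₄ }
  { ω₁, ω₂ }  = ᶜ of { ω₃, ω₄ }
  { ω₁, ω₂, ω₄ }  = ᶜ of { ω₃ }
  (now 8)
Step 2 (3 new):
  { ω₂, ω₃ }  = { ω₃ } ∪ { ω₂ }
  { ω₁, ω₂, ω₃ }  = { ω₃ } ∪ { ω₁, ω₂ }
  { ω₂, ω₃, ω₄ }  = { ω₂ } ∪ { ω₃, ω₄ }
  (now 11)
Step 3 (3 new):
  { ω₁ }  = ᶜ of { ω₂, ω₃, ω₄ }
  { ω₄ }  = ᶜ of { ω₁, ω₂, ω₃ }
  { ω₁, ω₄ }  = ᶜ of { ω₂, ω₃ }
  (now 14)
Step 4 adds 2:
  { ω₁, ω₃ }  = { ω₃ } ∪ { ω₁ }
  { ω₂, ω₄ }  = { ω₄ } ∪ { ω₂ }
  (now 16)
Step 5 adds nothing — fixpoint reached.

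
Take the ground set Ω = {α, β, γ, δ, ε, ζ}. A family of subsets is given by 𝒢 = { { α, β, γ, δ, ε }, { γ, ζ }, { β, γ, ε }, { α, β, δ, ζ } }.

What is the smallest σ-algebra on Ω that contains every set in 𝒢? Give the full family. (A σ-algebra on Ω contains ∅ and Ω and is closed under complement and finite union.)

Take S₀ = 𝒢 ∪ {∅, Ω} = { {  }, { γ, ζ }, { β, γ, ε }, { α, β, δ, ζ }, { α, β, γ, δ, ε }, Ω }.
Round 1. New:
  { ζ }  = Ω∖{ α, β, γ, δ, ε }
  { γ, ε }  = Ω∖{ α, β, δ, ζ }
  { α, δ, ζ }  = Ω∖{ β, γ, ε }
  { α, β, δ, ε }  = Ω∖{ γ, ζ }
  { β, γ, ε, ζ }  = { β, γ, ε } ∪ { γ, ζ }
  { α, β, γ, δ, ζ }  = { α, β, δ, ζ } ∪ { γ, ζ }
  |family| = 12
Round 2: +6 →
  { ε }  = Ω∖{ α, β, γ, δ, ζ }
  { α, δ }  = Ω∖{ β, γ, ε, ζ }
  { γ, ε, ζ }  = { ζ } ∪ { γ, ε }
  { α, γ, δ, ζ }  = { α, δ, ζ } ∪ { γ, ζ }
  { α, β, δ, ε, ζ }  = { α, β, δ, ζ } ∪ { α, β, δ, ε }
  { α, γ, δ, ε, ζ }  = { α, δ, ζ } ∪ { γ, ε }
  |family| = 18
Round 3: +8 →
  { β }  = Ω∖{ α, γ, δ, ε, ζ }
  { γ }  = Ω∖{ α, β, δ, ε, ζ }
  { β, ε }  = Ω∖{ α, γ, δ, ζ }
  { ε, ζ }  = { ζ } ∪ { ε }
  { α, β, δ }  = Ω∖{ γ, ε, ζ }
  { α, δ, ε }  = { α, δ } ∪ { ε }
  { α, γ, δ, ε }  = { α, δ } ∪ { γ, ε }
  { α, δ, ε, ζ }  = { α, δ, ζ } ∪ { ε }
  |family| = 26
Round 4: 6 new —
  { β, γ }  = Ω∖{ α, δ, ε, ζ }
  { β, ζ }  = Ω∖{ α, γ, δ, ε }
  { α, γ, δ }  = { γ } ∪ { α, δ }
  { β, γ, ζ }  = Ω∖{ α, δ, ε }
  { β, ε, ζ }  = { β, ε } ∪ { ε, ζ }
  { α, β, γ, δ }  = Ω∖{ ε, ζ }
  |family| = 32
Round 5: already closed under ᶜ and ∪.

Hence σ(𝒢) has 32 members: { {  }, { β }, { γ }, { ε }, { ζ }, { α, δ }, { β, γ }, { β, ε }, { β, ζ }, { γ, ε }, { γ, ζ }, { ε, ζ }, { α, β, δ }, { α, γ, δ }, { α, δ, ε }, { α, δ, ζ }, { β, γ, ε }, { β, γ, ζ }, { β, ε, ζ }, { γ, ε, ζ }, { α, β, γ, δ }, { α, β, δ, ε }, { α, β, δ, ζ }, { α, γ, δ, ε }, { α, γ, δ, ζ }, { α, δ, ε, ζ }, { β, γ, ε, ζ }, { α, β, γ, δ, ε }, { α, β, γ, δ, ζ }, { α, β, δ, ε, ζ }, { α, γ, δ, ε, ζ }, Ω }.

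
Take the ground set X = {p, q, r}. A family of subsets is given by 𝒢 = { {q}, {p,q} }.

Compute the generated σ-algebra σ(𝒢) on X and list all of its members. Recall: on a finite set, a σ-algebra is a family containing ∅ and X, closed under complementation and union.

Begin from { {}, {q}, {p,q}, X } (that is, 𝒢 plus ∅ and X).
Iteration 1: +2 →
  {r}  = complement {p,q}
  {p,r}  = complement {q}
  (now 6)
Iteration 2. New:
  {q,r}  = {r} ∪ {q}
  (now 7)
Iteration 3 (1 new):
  {p}  = complement {q,r}
  (now 8)
Iteration 4: no new sets; the family is a σ-algebra.

|σ(𝒢)| = 8.  σ(𝒢) = { {}, {p}, {q}, {r}, {p,q}, {p,r}, {q,r}, X }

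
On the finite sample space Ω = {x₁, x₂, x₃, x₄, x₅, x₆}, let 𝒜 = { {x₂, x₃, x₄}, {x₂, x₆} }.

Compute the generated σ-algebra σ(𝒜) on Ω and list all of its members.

Initial family (4 sets): { {}, {x₂, x₆}, {x₂, x₃, x₄}, Ω }.
Iteration 1 (3 new):
  {x₁, x₅, x₆}  = ᶜ of {x₂, x₃, x₄}
  {x₁, x₃, x₄, x₅}  = ᶜ of {x₂, x₆}
  {x₂, x₃, x₄, x₆}  = {x₂, x₆} ∪ {x₂, x₃, x₄}
  |family| = 7
Iteration 2 adds 4:
  {x₁, x₅}  = ᶜ of {x₂, x₃, x₄, x₆}
  {x₁, x₂, x₅, x₆}  = {x₁, x₅, x₆} ∪ {x₂, x₆}
  {x₁, x₂, x₃, x₄, x₅}  = {x₂, x₃, x₄} ∪ {x₁, x₃, x₄, x₅}
  {x₁, x₃, x₄, x₅, x₆}  = {x₁, x₃, x₄, x₅} ∪ {x₁, x₅, x₆}
  |family| = 11
Iteration 3 adds 3:
  {x₂}  = ᶜ of {x₁, x₃, x₄, x₅, x₆}
  {x₆}  = ᶜ of {x₁, x₂, x₃, x₄, x₅}
  {x₃, x₄}  = ᶜ of {x₁, x₂, x₅, x₆}
  |family| = 14
Iteration 4: 2 new —
  {x₁, x₂, x₅}  = {x₁, x₅} ∪ {x₂}
  {x₃, x₄, x₆}  = {x₃, x₄} ∪ {x₆}
  |family| = 16
After Iteration 5 the family is unchanged; done.

σ(𝒜) = { {}, {x₂}, {x₆}, {x₁, x₅}, {x₂, x₆}, {x₃, x₄}, {x₁, x₂, x₅}, {x₁, x₅, x₆}, {x₂, x₃, x₄}, {x₃, x₄, x₆}, {x₁, x₂, x₅, x₆}, {x₁, x₃, x₄, x₅}, {x₂, x₃, x₄, x₆}, {x₁, x₂, x₃, x₄, x₅}, {x₁, x₃, x₄, x₅, x₆}, Ω }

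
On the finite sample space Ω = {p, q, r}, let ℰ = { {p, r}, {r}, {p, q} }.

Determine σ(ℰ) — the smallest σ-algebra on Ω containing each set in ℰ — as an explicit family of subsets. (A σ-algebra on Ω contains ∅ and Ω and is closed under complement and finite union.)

Take S₀ = ℰ ∪ {∅, Ω} = { ∅, {r}, {p, q}, {p, r}, Ω }.
Step 1. New:
  {q}  = {p, r}ᶜ
  (now 6)
Step 2. New:
  {q, r}  = {r} ∪ {q}
  (now 7)
Step 3: +1 →
  {p}  = {q, r}ᶜ
  (now 8)
Step 4 adds nothing — fixpoint reached.

σ(ℰ) = { ∅, {p}, {q}, {r}, {p, q}, {p, r}, {q, r}, Ω }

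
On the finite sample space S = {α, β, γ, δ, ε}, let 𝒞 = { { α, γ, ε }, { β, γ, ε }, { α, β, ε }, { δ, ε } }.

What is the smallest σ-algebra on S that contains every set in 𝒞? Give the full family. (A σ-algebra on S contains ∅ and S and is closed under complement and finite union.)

Start: 𝒞 ∪ {∅, S} = { ∅, { δ, ε }, { α, β, ε }, { α, γ, ε }, { β, γ, ε }, S }.
Step 1: 8 new —
  { α, δ }  = S∖{ β, γ, ε }
  { β, δ }  = S∖{ α, γ, ε }
  { γ, δ }  = S∖{ α, β, ε }
  { α, β, γ }  = S∖{ δ, ε }
  { α, β, γ, ε }  = { α, β, ε } ∪ { β, γ, ε }
  { α, β, δ, ε }  = { δ, ε } ∪ { α, β, ε }
  { α, γ, δ, ε }  = { δ, ε } ∪ { α, γ, ε }
  { β, γ, δ, ε }  = { δ, ε } ∪ { β, γ, ε }
  — 14 sets.
Step 2 (11 new):
  { α }  = S∖{ β, γ, δ, ε }
  { β }  = S∖{ α, γ, δ, ε }
  { γ }  = S∖{ α, β, δ, ε }
  { δ }  = S∖{ α, β, γ, ε }
  { α, β, δ }  = { α, δ } ∪ { β, δ }
  { α, γ, δ }  = { γ, δ } ∪ { α, δ }
  { α, δ, ε }  = { δ, ε } ∪ { α, δ }
  { β, γ, δ }  = { γ, δ } ∪ { β, δ }
  { β, δ, ε }  = { δ, ε } ∪ { β, δ }
  { γ, δ, ε }  = { γ, δ } ∪ { δ, ε }
  { α, β, γ, δ }  = { γ, δ } ∪ { α, β, γ }
  — 25 sets.
Step 3. New:
  { ε }  = S∖{ α, β, γ, δ }
  { α, β }  = S∖{ γ, δ, ε }
  { α, γ }  = S∖{ β, δ, ε }
  { α, ε }  = S∖{ β, γ, δ }
  { β, γ }  = S∖{ α, δ, ε }
  { β, ε }  = S∖{ α, γ, δ }
  { γ, ε }  = S∖{ α, β, δ }
  — 32 sets.
Step 4 adds nothing — fixpoint reached.

|σ(𝒞)| = 32.  σ(𝒞) = { ∅, { α }, { β }, { γ }, { δ }, { ε }, { α, β }, { α, γ }, { α, δ }, { α, ε }, { β, γ }, { β, δ }, { β, ε }, { γ, δ }, { γ, ε }, { δ, ε }, { α, β, γ }, { α, β, δ }, { α, β, ε }, { α, γ, δ }, { α, γ, ε }, { α, δ, ε }, { β, γ, δ }, { β, γ, ε }, { β, δ, ε }, { γ, δ, ε }, { α, β, γ, δ }, { α, β, γ, ε }, { α, β, δ, ε }, { α, γ, δ, ε }, { β, γ, δ, ε }, S }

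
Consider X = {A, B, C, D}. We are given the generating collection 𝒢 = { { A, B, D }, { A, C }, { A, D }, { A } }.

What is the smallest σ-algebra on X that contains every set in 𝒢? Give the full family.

|σ(𝒢)| = 16.  σ(𝒢) = { {  }, { A }, { B }, { C }, { D }, { A, B }, { A, C }, { A, D }, { B, C }, { B, D }, { C, D }, { A, B, C }, { A, B, D }, { A, C, D }, { B, C, D }, X }

Working:
Start: 𝒢 ∪ {∅, X} = { {  }, { A }, { A, C }, { A, D }, { A, B, D }, X }.
Step 1 (5 new):
  { C }  = { A, B, D }ᶜ
  { B, C }  = { A, D }ᶜ
  { B, D }  = { A, C }ᶜ
  { A, C, D }  = { A, D } ∪ { A, C }
  { B, C, D }  = { A }ᶜ
  (now 11)
Step 2: +2 →
  { B }  = { A, C, D }ᶜ
  { A, B, C }  = { B, C } ∪ { A, C }
  (now 13)
Step 3: +2 →
  { D }  = { A, B, C }ᶜ
  { A, B }  = { B } ∪ { A }
  (now 15)
Step 4 adds 1:
  { C, D }  = { A, B }ᶜ
  (now 16)
Step 5: already closed under ᶜ and ∪.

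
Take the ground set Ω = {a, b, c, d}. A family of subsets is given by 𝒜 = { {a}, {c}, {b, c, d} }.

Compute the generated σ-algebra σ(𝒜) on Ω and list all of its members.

σ(𝒜) = { {}, {a}, {c}, {a, c}, {b, d}, {a, b, d}, {b, c, d}, Ω }

Check:
Initial family (5 sets): { {}, {a}, {c}, {b, c, d}, Ω }.
Pass 1: +2 →
  {a, c}  = {c} ∪ {a}
  {a, b, d}  = Ω∖{c}
  (now 7)
Pass 2 (1 new):
  {b, d}  = Ω∖{a, c}
  (now 8)
Pass 3 adds nothing — fixpoint reached.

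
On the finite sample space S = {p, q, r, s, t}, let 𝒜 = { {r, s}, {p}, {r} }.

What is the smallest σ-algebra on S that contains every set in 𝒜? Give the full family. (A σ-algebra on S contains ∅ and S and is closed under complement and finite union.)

Start: 𝒜 ∪ {∅, S} = { ∅, {p}, {r}, {r, s}, S }.
Round 1: 5 new —
  {p, r}  = {r} ∪ {p}
  {p, q, t}  = complement {r, s}
  {p, r, s}  = {r, s} ∪ {p}
  {p, q, s, t}  = complement {r}
  {q, r, s, t}  = complement {p}
Round 2. New:
  {q, t}  = complement {p, r, s}
  {q, s, t}  = complement {p, r}
  {p, q, r, t}  = {r} ∪ {p, q, t}
Round 3: 2 new —
  {s}  = complement {p, q, r, t}
  {q, r, t}  = {r} ∪ {q, t}
Round 4: 1 new —
  {p, s}  = complement {q, r, t}
Round 5: no new sets; the family is a σ-algebra.

Hence σ(𝒜) has 16 members: { ∅, {p}, {r}, {s}, {p, r}, {p, s}, {q, t}, {r, s}, {p, q, t}, {p, r, s}, {q, r, t}, {q, s, t}, {p, q, r, t}, {p, q, s, t}, {q, r, s, t}, S }.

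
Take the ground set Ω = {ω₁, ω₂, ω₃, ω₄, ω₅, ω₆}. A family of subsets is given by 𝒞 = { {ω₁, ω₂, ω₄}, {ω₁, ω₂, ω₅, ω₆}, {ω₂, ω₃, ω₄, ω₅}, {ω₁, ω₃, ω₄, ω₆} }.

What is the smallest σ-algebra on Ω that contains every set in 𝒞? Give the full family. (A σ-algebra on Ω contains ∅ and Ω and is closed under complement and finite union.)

Take S₀ = 𝒞 ∪ {∅, Ω} = { ∅, {ω₁, ω₂, ω₄}, {ω₁, ω₂, ω₅, ω₆}, {ω₁, ω₃, ω₄, ω₆}, {ω₂, ω₃, ω₄, ω₅}, Ω }.
Round 1 adds 7:
  {ω₁, ω₆}  = Ω∖{ω₂, ω₃, ω₄, ω₅}
  {ω₂, ω₅}  = Ω∖{ω₁, ω₃, ω₄, ω₆}
  {ω₃, ω₄}  = Ω∖{ω₁, ω₂, ω₅, ω₆}
  {ω₃, ω₅, ω₆}  = Ω∖{ω₁, ω₂, ω₄}
  {ω₁, ω₂, ω₃, ω₄, ω₅}  = {ω₂, ω₃, ω₄, ω₅} ∪ {ω₁, ω₂, ω₄}
  {ω₁, ω₂, ω₃, ω₄, ω₆}  = {ω₁, ω₃, ω₄, ω₆} ∪ {ω₁, ω₂, ω₄}
  {ω₁, ω₂, ω₄, ω₅, ω₆}  = {ω₁, ω₂, ω₄} ∪ {ω₁, ω₂, ω₅, ω₆}
  [13 total]
Round 2. New:
  {ω₃}  = Ω∖{ω₁, ω₂, ω₄, ω₅, ω₆}
  {ω₅}  = Ω∖{ω₁, ω₂, ω₃, ω₄, ω₆}
  {ω₆}  = Ω∖{ω₁, ω₂, ω₃, ω₄, ω₅}
  {ω₁, ω₂, ω₃, ω₄}  = {ω₃, ω₄} ∪ {ω₁, ω₂, ω₄}
  {ω₁, ω₂, ω₄, ω₅}  = {ω₂, ω₅} ∪ {ω₁, ω₂, ω₄}
  {ω₁, ω₂, ω₄, ω₆}  = {ω₁, ω₆} ∪ {ω₁, ω₂, ω₄}
  {ω₁, ω₃, ω₅, ω₆}  = {ω₁, ω₆} ∪ {ω₃, ω₅, ω₆}
  {ω₂, ω₃, ω₅, ω₆}  = {ω₂, ω₅} ∪ {ω₃, ω₅, ω₆}
  {ω₃, ω₄, ω₅, ω₆}  = {ω₃, ω₄} ∪ {ω₃, ω₅, ω₆}
  {ω₁, ω₂, ω₃, ω₅, ω₆}  = {ω₃, ω₅, ω₆} ∪ {ω₁, ω₂, ω₅, ω₆}
  {ω₁, ω₃, ω₄, ω₅, ω₆}  = {ω₃, ω₅, ω₆} ∪ {ω₁, ω₃, ω₄, ω₆}
  {ω₂, ω₃, ω₄, ω₅, ω₆}  = {ω₂, ω₃, ω₄, ω₅} ∪ {ω₃, ω₅, ω₆}
  [25 total]
Round 3. New:
  {ω₁}  = Ω∖{ω₂, ω₃, ω₄, ω₅, ω₆}
  {ω₂}  = Ω∖{ω₁, ω₃, ω₄, ω₅, ω₆}
  {ω₄}  = Ω∖{ω₁, ω₂, ω₃, ω₅, ω₆}
  {ω₁, ω₂}  = Ω∖{ω₃, ω₄, ω₅, ω₆}
  {ω₁, ω₄}  = Ω∖{ω₂, ω₃, ω₅, ω₆}
  {ω₂, ω₄}  = Ω∖{ω₁, ω₃, ω₅, ω₆}
  {ω₃, ω₅}  = Ω∖{ω₁, ω₂, ω₄, ω₆}
  {ω₃, ω₆}  = Ω∖{ω₁, ω₂, ω₄, ω₅}
  {ω₅, ω₆}  = Ω∖{ω₁, ω₂, ω₃, ω₄}
  {ω₁, ω₃, ω₆}  = {ω₁, ω₆} ∪ {ω₃}
  {ω₁, ω₅, ω₆}  = {ω₁, ω₆} ∪ {ω₅}
  {ω₂, ω₃, ω₅}  = {ω₂, ω₅} ∪ {ω₃}
  {ω₂, ω₅, ω₆}  = {ω₂, ω₅} ∪ {ω₆}
  {ω₃, ω₄, ω₅}  = {ω₃, ω₄} ∪ {ω₅}
  {ω₃, ω₄, ω₆}  = {ω₃, ω₄} ∪ {ω₆}
  [40 total]
Round 4. New:
  {ω₁, ω₃}  = {ω₃} ∪ {ω₁}
  {ω₁, ω₅}  = {ω₁} ∪ {ω₅}
  {ω₂, ω₃}  = {ω₂} ∪ {ω₃}
  {ω₂, ω₆}  = {ω₂} ∪ {ω₆}
  {ω₄, ω₅}  = {ω₄} ∪ {ω₅}
  {ω₄, ω₆}  = {ω₄} ∪ {ω₆}
  {ω₁, ω₂, ω₃}  = {ω₁, ω₂} ∪ {ω₃}
  {ω₁, ω₂, ω₅}  = Ω∖{ω₃, ω₄, ω₆}
  {ω₁, ω₂, ω₆}  = Ω∖{ω₃, ω₄, ω₅}
  {ω₁, ω₃, ω₄}  = Ω∖{ω₂, ω₅, ω₆}
  {ω₁, ω₃, ω₅}  = {ω₃, ω₅} ∪ {ω₁}
  {ω₁, ω₄, ω₅}  = {ω₁, ω₄} ∪ {ω₅}
  {ω₁, ω₄, ω₆}  = Ω∖{ω₂, ω₃, ω₅}
  {ω₂, ω₃, ω₄}  = Ω∖{ω₁, ω₅, ω₆}
  {ω₂, ω₃, ω₆}  = {ω₂} ∪ {ω₃, ω₆}
  {ω₂, ω₄, ω₅}  = Ω∖{ω₁, ω₃, ω₆}
  {ω₂, ω₄, ω₆}  = {ω₂, ω₄} ∪ {ω₆}
  {ω₄, ω₅, ω₆}  = {ω₄} ∪ {ω₅, ω₆}
  {ω₁, ω₂, ω₃, ω₅}  = {ω₃, ω₅} ∪ {ω₁, ω₂}
  {ω₁, ω₂, ω₃, ω₆}  = {ω₁, ω₃, ω₆} ∪ {ω₂}
  {ω₁, ω₃, ω₄, ω₅}  = {ω₃, ω₅} ∪ {ω₁, ω₄}
  {ω₁, ω₄, ω₅, ω₆}  = {ω₁, ω₅, ω₆} ∪ {ω₄}
  {ω₂, ω₃, ω₄, ω₆}  = {ω₂} ∪ {ω₃, ω₄, ω₆}
  {ω₂, ω₄, ω₅, ω₆}  = {ω₄} ∪ {ω₂, ω₅, ω₆}
  [64 total]
Round 5 adds nothing — fixpoint reached.

Hence σ(𝒞) has 64 members: { ∅, {ω₁}, {ω₂}, {ω₃}, {ω₄}, {ω₅}, {ω₆}, {ω₁, ω₂}, {ω₁, ω₃}, {ω₁, ω₄}, {ω₁, ω₅}, {ω₁, ω₆}, {ω₂, ω₃}, {ω₂, ω₄}, {ω₂, ω₅}, {ω₂, ω₆}, {ω₃, ω₄}, {ω₃, ω₅}, {ω₃, ω₆}, {ω₄, ω₅}, {ω₄, ω₆}, {ω₅, ω₆}, {ω₁, ω₂, ω₃}, {ω₁, ω₂, ω₄}, {ω₁, ω₂, ω₅}, {ω₁, ω₂, ω₆}, {ω₁, ω₃, ω₄}, {ω₁, ω₃, ω₅}, {ω₁, ω₃, ω₆}, {ω₁, ω₄, ω₅}, {ω₁, ω₄, ω₆}, {ω₁, ω₅, ω₆}, {ω₂, ω₃, ω₄}, {ω₂, ω₃, ω₅}, {ω₂, ω₃, ω₆}, {ω₂, ω₄, ω₅}, {ω₂, ω₄, ω₆}, {ω₂, ω₅, ω₆}, {ω₃, ω₄, ω₅}, {ω₃, ω₄, ω₆}, {ω₃, ω₅, ω₆}, {ω₄, ω₅, ω₆}, {ω₁, ω₂, ω₃, ω₄}, {ω₁, ω₂, ω₃, ω₅}, {ω₁, ω₂, ω₃, ω₆}, {ω₁, ω₂, ω₄, ω₅}, {ω₁, ω₂, ω₄, ω₆}, {ω₁, ω₂, ω₅, ω₆}, {ω₁, ω₃, ω₄, ω₅}, {ω₁, ω₃, ω₄, ω₆}, {ω₁, ω₃, ω₅, ω₆}, {ω₁, ω₄, ω₅, ω₆}, {ω₂, ω₃, ω₄, ω₅}, {ω₂, ω₃, ω₄, ω₆}, {ω₂, ω₃, ω₅, ω₆}, {ω₂, ω₄, ω₅, ω₆}, {ω₃, ω₄, ω₅, ω₆}, {ω₁, ω₂, ω₃, ω₄, ω₅}, {ω₁, ω₂, ω₃, ω₄, ω₆}, {ω₁, ω₂, ω₃, ω₅, ω₆}, {ω₁, ω₂, ω₄, ω₅, ω₆}, {ω₁, ω₃, ω₄, ω₅, ω₆}, {ω₂, ω₃, ω₄, ω₅, ω₆}, Ω }.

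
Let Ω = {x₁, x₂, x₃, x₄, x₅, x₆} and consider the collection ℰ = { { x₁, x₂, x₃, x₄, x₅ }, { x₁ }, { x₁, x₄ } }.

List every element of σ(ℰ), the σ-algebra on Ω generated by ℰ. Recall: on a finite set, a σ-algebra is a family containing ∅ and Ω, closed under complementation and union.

Begin from { {}, { x₁ }, { x₁, x₄ }, { x₁, x₂, x₃, x₄, x₅ }, Ω } (that is, ℰ plus ∅ and Ω).
Pass 1. New:
  { x₆ }  = Ω∖{ x₁, x₂, x₃, x₄, x₅ }
  { x₂, x₃, x₅, x₆ }  = Ω∖{ x₁, x₄ }
  { x₂, x₃, x₄, x₅, x₆ }  = Ω∖{ x₁ }
  |family| = 8
Pass 2: 3 new —
  { x₁, x₆ }  = { x₁ } ∪ { x₆ }
  { x₁, x₄, x₆ }  = { x₁, x₄ } ∪ { x₆ }
  { x₁, x₂, x₃, x₅, x₆ }  = { x₂, x₃, x₅, x₆ } ∪ { x₁ }
  |family| = 11
Pass 3: 3 new —
  { x₄ }  = Ω∖{ x₁, x₂, x₃, x₅, x₆ }
  { x₂, x₃, x₅ }  = Ω∖{ x₁, x₄, x₆ }
  { x₂, x₃, x₄, x₅ }  = Ω∖{ x₁, x₆ }
  |family| = 14
Pass 4: +2 →
  { x₄, x₆ }  = { x₄ } ∪ { x₆ }
  { x₁, x₂, x₃, x₅ }  = { x₂, x₃, x₅ } ∪ { x₁ }
  |family| = 16
Pass 5: closed — nothing new.

Therefore σ(ℰ) = { {}, { x₁ }, { x₄ }, { x₆ }, { x₁, x₄ }, { x₁, x₆ }, { x₄, x₆ }, { x₁, x₄, x₆ }, { x₂, x₃, x₅ }, { x₁, x₂, x₃, x₅ }, { x₂, x₃, x₄, x₅ }, { x₂, x₃, x₅, x₆ }, { x₁, x₂, x₃, x₄, x₅ }, { x₁, x₂, x₃, x₅, x₆ }, { x₂, x₃, x₄, x₅, x₆ }, Ω } (|σ(ℰ)| = 16).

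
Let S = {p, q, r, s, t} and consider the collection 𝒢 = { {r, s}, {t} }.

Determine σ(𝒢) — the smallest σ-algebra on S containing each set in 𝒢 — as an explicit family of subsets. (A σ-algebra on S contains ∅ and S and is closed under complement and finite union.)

Take S₀ = 𝒢 ∪ {∅, S} = { ∅, {t}, {r, s}, S }.
Step 1 (3 new):
  {p, q, t}  = complement {r, s}
  {r, s, t}  = {r, s} ∪ {t}
  {p, q, r, s}  = complement {t}
  (now 7)
Step 2 adds 1:
  {p, q}  = complement {r, s, t}
  (now 8)
Step 3: no new sets; the family is a σ-algebra.

|σ(𝒢)| = 8.  σ(𝒢) = { ∅, {t}, {p, q}, {r, s}, {p, q, t}, {r, s, t}, {p, q, r, s}, S }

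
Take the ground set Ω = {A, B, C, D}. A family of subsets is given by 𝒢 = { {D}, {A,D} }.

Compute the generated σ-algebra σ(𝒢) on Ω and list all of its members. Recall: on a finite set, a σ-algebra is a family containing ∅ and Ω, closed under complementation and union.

Begin from { {}, {D}, {A,D}, Ω } (that is, 𝒢 plus ∅ and Ω).
Iteration 1 adds 2:
  {B,C}  = complement {A,D}
  {A,B,C}  = complement {D}
  |family| = 6
Iteration 2. New:
  {B,C,D}  = {B,C} ∪ {D}
  |family| = 7
Iteration 3: +1 →
  {A}  = complement {B,C,D}
  |family| = 8
Iteration 4: no new sets; the family is a σ-algebra.

|σ(𝒢)| = 8.  σ(𝒢) = { {}, {A}, {D}, {A,D}, {B,C}, {A,B,C}, {B,C,D}, Ω }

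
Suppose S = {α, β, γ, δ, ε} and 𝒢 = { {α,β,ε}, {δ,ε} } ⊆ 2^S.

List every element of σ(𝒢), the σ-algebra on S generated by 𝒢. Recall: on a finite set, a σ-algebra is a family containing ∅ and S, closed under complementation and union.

Take S₀ = 𝒢 ∪ {∅, S} = { {}, {δ,ε}, {α,β,ε}, S }.
Round 1: +3 →
  {γ,δ}  = ᶜ of {α,β,ε}
  {α,β,γ}  = ᶜ of {δ,ε}
  {α,β,δ,ε}  = {α,β,ε} ∪ {δ,ε}
  [7 total]
Round 2: +4 →
  {γ}  = ᶜ of {α,β,δ,ε}
  {γ,δ,ε}  = {δ,ε} ∪ {γ,δ}
  {α,β,γ,δ}  = {γ,δ} ∪ {α,β,γ}
  {α,β,γ,ε}  = {α,β,ε} ∪ {α,β,γ}
  [11 total]
Round 3: +3 →
  {δ}  = ᶜ of {α,β,γ,ε}
  {ε}  = ᶜ of {α,β,γ,δ}
  {α,β}  = ᶜ of {γ,δ,ε}
  [14 total]
Round 4. New:
  {γ,ε}  = {γ} ∪ {ε}
  {α,β,δ}  = {α,β} ∪ {δ}
  [16 total]
Round 5: no new sets; the family is a σ-algebra.

|σ(𝒢)| = 16.  σ(𝒢) = { {}, {γ}, {δ}, {ε}, {α,β}, {γ,δ}, {γ,ε}, {δ,ε}, {α,β,γ}, {α,β,δ}, {α,β,ε}, {γ,δ,ε}, {α,β,γ,δ}, {α,β,γ,ε}, {α,β,δ,ε}, S }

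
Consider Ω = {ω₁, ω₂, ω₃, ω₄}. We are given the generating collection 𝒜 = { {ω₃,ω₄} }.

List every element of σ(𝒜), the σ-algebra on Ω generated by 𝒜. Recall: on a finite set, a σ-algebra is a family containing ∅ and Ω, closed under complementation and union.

Initial family (3 sets): { ∅, {ω₃,ω₄}, Ω }.
Round 1: +1 →
  {ω₁,ω₂}  = complement {ω₃,ω₄}
Round 2: already closed under ᶜ and ∪.

Therefore σ(𝒜) = { ∅, {ω₁,ω₂}, {ω₃,ω₄}, Ω } (|σ(𝒜)| = 4).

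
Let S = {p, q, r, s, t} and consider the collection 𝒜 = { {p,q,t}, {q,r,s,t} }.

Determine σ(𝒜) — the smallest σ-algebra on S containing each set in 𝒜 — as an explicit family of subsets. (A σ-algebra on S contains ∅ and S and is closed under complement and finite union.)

Begin from { ∅, {p,q,t}, {q,r,s,t}, S } (that is, 𝒜 plus ∅ and S).
Pass 1: 2 new —
  {p}  = S∖{q,r,s,t}
  {r,s}  = S∖{p,q,t}
  |family| = 6
Pass 2 (1 new):
  {p,r,s}  = {r,s} ∪ {p}
  |family| = 7
Pass 3: +1 →
  {q,t}  = S∖{p,r,s}
  |family| = 8
Pass 4: already closed under ᶜ and ∪.

σ(𝒜) = { ∅, {p}, {q,t}, {r,s}, {p,q,t}, {p,r,s}, {q,r,s,t}, S }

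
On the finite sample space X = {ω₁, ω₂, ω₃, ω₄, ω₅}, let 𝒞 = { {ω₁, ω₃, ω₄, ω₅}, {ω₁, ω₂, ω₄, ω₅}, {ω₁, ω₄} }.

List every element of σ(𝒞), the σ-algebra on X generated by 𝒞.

Initial family (5 sets): { {}, {ω₁, ω₄}, {ω₁, ω₂, ω₄, ω₅}, {ω₁, ω₃, ω₄, ω₅}, X }.
Round 1 adds 3:
  {ω₂}  = ᶜ of {ω₁, ω₃, ω₄, ω₅}
  {ω₃}  = ᶜ of {ω₁, ω₂, ω₄, ω₅}
  {ω₂, ω₃, ω₅}  = ᶜ of {ω₁, ω₄}
  [8 total]
Round 2 (3 new):
  {ω₂, ω₃}  = {ω₃} ∪ {ω₂}
  {ω₁, ω₂, ω₄}  = {ω₂} ∪ {ω₁, ω₄}
  {ω₁, ω₃, ω₄}  = {ω₃} ∪ {ω₁, ω₄}
  [11 total]
Round 3 (4 new):
  {ω₂, ω₅}  = ᶜ of {ω₁, ω₃, ω₄}
  {ω₃, ω₅}  = ᶜ of {ω₁, ω₂, ω₄}
  {ω₁, ω₄, ω₅}  = ᶜ of {ω₂, ω₃}
  {ω₁, ω₂, ω₃, ω₄}  = {ω₃} ∪ {ω₁, ω₂, ω₄}
  [15 total]
Round 4 (1 new):
  {ω₅}  = ᶜ of {ω₁, ω₂, ω₃, ω₄}
  [16 total]
Round 5: no new sets; the family is a σ-algebra.

Hence σ(𝒞) has 16 members: { {}, {ω₂}, {ω₃}, {ω₅}, {ω₁, ω₄}, {ω₂, ω₃}, {ω₂, ω₅}, {ω₃, ω₅}, {ω₁, ω₂, ω₄}, {ω₁, ω₃, ω₄}, {ω₁, ω₄, ω₅}, {ω₂, ω₃, ω₅}, {ω₁, ω₂, ω₃, ω₄}, {ω₁, ω₂, ω₄, ω₅}, {ω₁, ω₃, ω₄, ω₅}, X }.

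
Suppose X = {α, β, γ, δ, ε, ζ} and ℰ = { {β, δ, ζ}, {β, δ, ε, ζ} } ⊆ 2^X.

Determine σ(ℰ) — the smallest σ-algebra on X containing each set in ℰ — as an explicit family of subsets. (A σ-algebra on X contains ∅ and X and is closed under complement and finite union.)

Seed the family with ℰ together with ∅ and X: { ∅, {β, δ, ζ}, {β, δ, ε, ζ}, X }.
Iteration 1: 2 new —
  {α, γ}  = X∖{β, δ, ε, ζ}
  {α, γ, ε}  = X∖{β, δ, ζ}
  (now 6)
Iteration 2 (1 new):
  {α, β, γ, δ, ζ}  = {β, δ, ζ} ∪ {α, γ}
  (now 7)
Iteration 3: 1 new —
  {ε}  = X∖{α, β, γ, δ, ζ}
  (now 8)
Iteration 4: no new sets; the family is a σ-algebra.

|σ(ℰ)| = 8.  σ(ℰ) = { ∅, {ε}, {α, γ}, {α, γ, ε}, {β, δ, ζ}, {β, δ, ε, ζ}, {α, β, γ, δ, ζ}, X }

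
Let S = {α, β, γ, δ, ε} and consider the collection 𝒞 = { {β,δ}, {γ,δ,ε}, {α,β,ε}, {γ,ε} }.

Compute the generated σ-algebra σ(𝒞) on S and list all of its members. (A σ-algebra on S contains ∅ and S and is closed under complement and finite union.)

Take S₀ = 𝒞 ∪ {∅, S} = { {}, {β,δ}, {γ,ε}, {α,β,ε}, {γ,δ,ε}, S }.
Round 1: +7 →
  {α,β}  = {γ,δ,ε}ᶜ
  {γ,δ}  = {α,β,ε}ᶜ
  {α,β,δ}  = {γ,ε}ᶜ
  {α,γ,ε}  = {β,δ}ᶜ
  {α,β,γ,ε}  = {α,β,ε} ∪ {γ,ε}
  {α,β,δ,ε}  = {α,β,ε} ∪ {β,δ}
  {β,γ,δ,ε}  = {γ,δ,ε} ∪ {β,δ}
  |family| = 13
Round 2: +6 →
  {α}  = {β,γ,δ,ε}ᶜ
  {γ}  = {α,β,δ,ε}ᶜ
  {δ}  = {α,β,γ,ε}ᶜ
  {β,γ,δ}  = {γ,δ} ∪ {β,δ}
  {α,β,γ,δ}  = {γ,δ} ∪ {α,β}
  {α,γ,δ,ε}  = {γ,δ,ε} ∪ {α,γ,ε}
  |family| = 19
Round 3 adds 7:
  {β}  = {α,γ,δ,ε}ᶜ
  {ε}  = {α,β,γ,δ}ᶜ
  {α,γ}  = {γ} ∪ {α}
  {α,δ}  = {δ} ∪ {α}
  {α,ε}  = {β,γ,δ}ᶜ
  {α,β,γ}  = {α,β} ∪ {γ}
  {α,γ,δ}  = {γ,δ} ∪ {α}
  |family| = 26
Round 4: 6 new —
  {β,γ}  = {β} ∪ {γ}
  {β,ε}  = {α,γ,δ}ᶜ
  {δ,ε}  = {α,β,γ}ᶜ
  {α,δ,ε}  = {ε} ∪ {α,δ}
  {β,γ,ε}  = {α,δ}ᶜ
  {β,δ,ε}  = {α,γ}ᶜ
  |family| = 32
Round 5 adds nothing — fixpoint reached.

|σ(𝒞)| = 32.  σ(𝒞) = { {}, {α}, {β}, {γ}, {δ}, {ε}, {α,β}, {α,γ}, {α,δ}, {α,ε}, {β,γ}, {β,δ}, {β,ε}, {γ,δ}, {γ,ε}, {δ,ε}, {α,β,γ}, {α,β,δ}, {α,β,ε}, {α,γ,δ}, {α,γ,ε}, {α,δ,ε}, {β,γ,δ}, {β,γ,ε}, {β,δ,ε}, {γ,δ,ε}, {α,β,γ,δ}, {α,β,γ,ε}, {α,β,δ,ε}, {α,γ,δ,ε}, {β,γ,δ,ε}, S }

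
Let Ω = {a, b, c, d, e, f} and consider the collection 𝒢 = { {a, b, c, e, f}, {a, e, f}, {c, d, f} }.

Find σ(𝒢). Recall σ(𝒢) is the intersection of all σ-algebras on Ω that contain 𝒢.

σ(𝒢) (32 sets): { ∅, {b}, {c}, {d}, {f}, {a, e}, {b, c}, {b, d}, {b, f}, {c, d}, {c, f}, {d, f}, {a, b, e}, {a, c, e}, {a, d, e}, {a, e, f}, {b, c, d}, {b, c, f}, {b, d, f}, {c, d, f}, {a, b, c, e}, {a, b, d, e}, {a, b, e, f}, {a, c, d, e}, {a, c, e, f}, {a, d, e, f}, {b, c, d, f}, {a, b, c, d, e}, {a, b, c, e, f}, {a, b, d, e, f}, {a, c, d, e, f}, Ω }

Trace:
Initial family (5 sets): { ∅, {a, e, f}, {c, d, f}, {a, b, c, e, f}, Ω }.
Step 1 adds 4:
  {d}  = Ω∖{a, b, c, e, f}
  {a, b, e}  = Ω∖{c, d, f}
  {b, c, d}  = Ω∖{a, e, f}
  {a, c, d, e, f}  = {a, e, f} ∪ {c, d, f}
  |family| = 9
Step 2 (6 new):
  {b}  = Ω∖{a, c, d, e, f}
  {a, b, d, e}  = {a, b, e} ∪ {d}
  {a, b, e, f}  = {a, b, e} ∪ {a, e, f}
  {a, d, e, f}  = {a, e, f} ∪ {d}
  {b, c, d, f}  = {b, c, d} ∪ {c, d, f}
  {a, b, c, d, e}  = {b, c, d} ∪ {a, b, e}
  |family| = 15
Step 3 adds 7:
  {f}  = Ω∖{a, b, c, d, e}
  {a, e}  = Ω∖{b, c, d, f}
  {b, c}  = Ω∖{a, d, e, f}
  {b, d}  = {d} ∪ {b}
  {c, d}  = Ω∖{a, b, e, f}
  {c, f}  = Ω∖{a, b, d, e}
  {a, b, d, e, f}  = {a, b, e} ∪ {a, d, e, f}
  |family| = 22
Step 4. New:
  {c}  = Ω∖{a, b, d, e, f}
  {b, f}  = {b} ∪ {f}
  {d, f}  = {f} ∪ {d}
  {a, d, e}  = {a, e} ∪ {d}
  {b, c, f}  = {b} ∪ {c, f}
  {b, d, f}  = {b, d} ∪ {f}
  {a, b, c, e}  = {a, e} ∪ {b, c}
  {a, c, d, e}  = {c, d} ∪ {a, e}
  {a, c, e, f}  = Ω∖{b, d}
  |family| = 31
Step 5. New:
  {a, c, e}  = Ω∖{b, d, f}
  |family| = 32
Step 6: stable.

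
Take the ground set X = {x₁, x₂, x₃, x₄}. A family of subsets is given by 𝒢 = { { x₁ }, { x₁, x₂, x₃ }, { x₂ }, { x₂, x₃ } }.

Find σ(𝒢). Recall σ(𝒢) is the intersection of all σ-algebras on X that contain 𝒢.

Seed the family with 𝒢 together with ∅ and X: { ∅, { x₁ }, { x₂ }, { x₂, x₃ }, { x₁, x₂, x₃ }, X }.
Iteration 1 adds 5:
  { x₄ }  = ᶜ of { x₁, x₂, x₃ }
  { x₁, x₂ }  = { x₂ } ∪ { x₁ }
  { x₁, x₄ }  = ᶜ of { x₂, x₃ }
  { x₁, x₃, x₄ }  = ᶜ of { x₂ }
  { x₂, x₃, x₄ }  = ᶜ of { x₁ }
Iteration 2: 3 new —
  { x₂, x₄ }  = { x₂ } ∪ { x₄ }
  { x₃, x₄ }  = ᶜ of { x₁, x₂ }
  { x₁, x₂, x₄ }  = { x₁, x₂ } ∪ { x₁, x₄ }
Iteration 3: +2 →
  { x₃ }  = ᶜ of { x₁, x₂, x₄ }
  { x₁, x₃ }  = ᶜ of { x₂, x₄ }
Iteration 4: no new sets; the family is a σ-algebra.

σ(𝒢) = { ∅, { x₁ }, { x₂ }, { x₃ }, { x₄ }, { x₁, x₂ }, { x₁, x₃ }, { x₁, x₄ }, { x₂, x₃ }, { x₂, x₄ }, { x₃, x₄ }, { x₁, x₂, x₃ }, { x₁, x₂, x₄ }, { x₁, x₃, x₄ }, { x₂, x₃, x₄ }, X }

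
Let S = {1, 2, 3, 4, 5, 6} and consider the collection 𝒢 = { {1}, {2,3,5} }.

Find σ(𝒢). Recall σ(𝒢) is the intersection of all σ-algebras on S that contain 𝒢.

Begin from { ∅, {1}, {2,3,5}, S } (that is, 𝒢 plus ∅ and S).
Iteration 1 adds 3:
  {1,4,6}  = {2,3,5}ᶜ
  {1,2,3,5}  = {2,3,5} ∪ {1}
  {2,3,4,5,6}  = {1}ᶜ
  [7 total]
Iteration 2 (1 new):
  {4,6}  = {1,2,3,5}ᶜ
  [8 total]
Iteration 3: no new sets; the family is a σ-algebra.

Hence σ(𝒢) has 8 members: { ∅, {1}, {4,6}, {1,4,6}, {2,3,5}, {1,2,3,5}, {2,3,4,5,6}, S }.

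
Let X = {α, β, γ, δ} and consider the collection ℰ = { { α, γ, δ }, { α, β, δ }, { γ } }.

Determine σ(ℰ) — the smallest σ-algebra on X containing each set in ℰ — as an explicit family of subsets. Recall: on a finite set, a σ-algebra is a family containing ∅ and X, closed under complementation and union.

Answer: σ(ℰ) = { {}, { β }, { γ }, { α, δ }, { β, γ }, { α, β, δ }, { α, γ, δ }, X }

Trace:
Take S₀ = ℰ ∪ {∅, X} = { {}, { γ }, { α, β, δ }, { α, γ, δ }, X }.
Iteration 1 (1 new):
  { β }  = X∖{ α, γ, δ }
  (now 6)
Iteration 2: +1 →
  { β, γ }  = { γ } ∪ { β }
  (now 7)
Iteration 3 adds 1:
  { α, δ }  = X∖{ β, γ }
  (now 8)
Iteration 4: stable.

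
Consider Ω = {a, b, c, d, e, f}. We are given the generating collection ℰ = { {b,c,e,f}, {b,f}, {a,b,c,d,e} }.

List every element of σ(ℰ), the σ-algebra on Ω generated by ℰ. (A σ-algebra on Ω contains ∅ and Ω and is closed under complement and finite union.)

Start: ℰ ∪ {∅, Ω} = { {}, {b,f}, {b,c,e,f}, {a,b,c,d,e}, Ω }.
Step 1: 3 new —
  {f}  = Ω∖{a,b,c,d,e}
  {a,d}  = Ω∖{b,c,e,f}
  {a,c,d,e}  = Ω∖{b,f}
  |family| = 8
Step 2: 3 new —
  {a,d,f}  = {a,d} ∪ {f}
  {a,b,d,f}  = {b,f} ∪ {a,d}
  {a,c,d,e,f}  = {a,c,d,e} ∪ {f}
  |family| = 11
Step 3 adds 3:
  {b}  = Ω∖{a,c,d,e,f}
  {c,e}  = Ω∖{a,b,d,f}
  {b,c,e}  = Ω∖{a,d,f}
  |family| = 14
Step 4 (2 new):
  {a,b,d}  = {a,d} ∪ {b}
  {c,e,f}  = {c,e} ∪ {f}
  |family| = 16
Step 5: stable.

Therefore σ(ℰ) = { {}, {b}, {f}, {a,d}, {b,f}, {c,e}, {a,b,d}, {a,d,f}, {b,c,e}, {c,e,f}, {a,b,d,f}, {a,c,d,e}, {b,c,e,f}, {a,b,c,d,e}, {a,c,d,e,f}, Ω } (|σ(ℰ)| = 16).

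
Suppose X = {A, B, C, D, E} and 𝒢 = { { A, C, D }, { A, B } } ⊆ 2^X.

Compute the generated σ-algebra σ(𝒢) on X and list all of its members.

Take S₀ = 𝒢 ∪ {∅, X} = { ∅, { A, B }, { A, C, D }, X }.
Pass 1 adds 3:
  { B, E }  = ᶜ of { A, C, D }
  { C, D, E }  = ᶜ of { A, B }
  { A, B, C, D }  = { A, B } ∪ { A, C, D }
  (now 7)
Pass 2 (4 new):
  { E }  = ᶜ of { A, B, C, D }
  { A, B, E }  = { B, E } ∪ { A, B }
  { A, C, D, E }  = { C, D, E } ∪ { A, C, D }
  { B, C, D, E }  = { B, E } ∪ { C, D, E }
  (now 11)
Pass 3. New:
  { A }  = ᶜ of { B, C, D, E }
  { B }  = ᶜ of { A, C, D, E }
  { C, D }  = ᶜ of { A, B, E }
  (now 14)
Pass 4. New:
  { A, E }  = { E } ∪ { A }
  { B, C, D }  = { C, D } ∪ { B }
  (now 16)
Pass 5 adds nothing — fixpoint reached.

Hence σ(𝒢) has 16 members: { ∅, { A }, { B }, { E }, { A, B }, { A, E }, { B, E }, { C, D }, { A, B, E }, { A, C, D }, { B, C, D }, { C, D, E }, { A, B, C, D }, { A, C, D, E }, { B, C, D, E }, X }.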